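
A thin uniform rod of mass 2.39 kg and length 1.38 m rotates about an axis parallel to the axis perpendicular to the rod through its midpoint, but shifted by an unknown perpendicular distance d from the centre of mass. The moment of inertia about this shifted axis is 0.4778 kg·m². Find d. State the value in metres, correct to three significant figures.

0.203

About the centre-of-mass axis, I_cm = (1/12)ML² = (1/12)(2.39)(1.38)² = 0.37929 kg·m².
Parallel axis theorem: I = I_cm + Md², so Md² = 0.4778 − 0.37929 = 0.098507 kg·m².
d = √(0.098507 / 2.39) = 0.20302 m.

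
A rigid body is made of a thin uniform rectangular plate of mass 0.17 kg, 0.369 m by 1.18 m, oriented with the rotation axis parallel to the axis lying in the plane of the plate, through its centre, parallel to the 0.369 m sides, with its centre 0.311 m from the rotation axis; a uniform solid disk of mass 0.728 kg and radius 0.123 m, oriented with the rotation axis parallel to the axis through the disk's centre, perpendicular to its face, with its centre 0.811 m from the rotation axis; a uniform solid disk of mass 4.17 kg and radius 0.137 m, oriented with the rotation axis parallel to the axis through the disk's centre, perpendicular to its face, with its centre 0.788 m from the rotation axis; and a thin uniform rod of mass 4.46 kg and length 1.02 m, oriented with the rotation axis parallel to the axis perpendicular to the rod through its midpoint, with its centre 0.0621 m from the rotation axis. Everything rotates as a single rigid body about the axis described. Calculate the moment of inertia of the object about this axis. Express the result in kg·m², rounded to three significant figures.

3.55

Rectangular plate: I_cm = (1/12)Mb² = (1/12)(0.17)(1.18)² = 0.019726 kg·m²; centre at d = 0.311 m, so the parallel axis theorem gives I = 0.019726 + (0.17)(0.311)² = 0.036168 kg·m².
Solid disk: I_cm = (1/2)MR² = (1/2)(0.728)(0.123)² = 0.005507 kg·m²; centre at d = 0.811 m, so the parallel axis theorem gives I = 0.005507 + (0.728)(0.811)² = 0.48433 kg·m².
Solid disk: I_cm = (1/2)MR² = (1/2)(4.17)(0.137)² = 0.039133 kg·m²; centre at d = 0.788 m, so the parallel axis theorem gives I = 0.039133 + (4.17)(0.788)² = 2.6285 kg·m².
Thin rod: I_cm = (1/12)ML² = (1/12)(4.46)(1.02)² = 0.38668 kg·m²; centre at d = 0.0621 m, so the parallel axis theorem gives I = 0.38668 + (4.46)(0.0621)² = 0.40388 kg·m².
Total I = 0.036168 + 0.48433 + 2.6285 + 0.40388 = 3.5528 kg·m².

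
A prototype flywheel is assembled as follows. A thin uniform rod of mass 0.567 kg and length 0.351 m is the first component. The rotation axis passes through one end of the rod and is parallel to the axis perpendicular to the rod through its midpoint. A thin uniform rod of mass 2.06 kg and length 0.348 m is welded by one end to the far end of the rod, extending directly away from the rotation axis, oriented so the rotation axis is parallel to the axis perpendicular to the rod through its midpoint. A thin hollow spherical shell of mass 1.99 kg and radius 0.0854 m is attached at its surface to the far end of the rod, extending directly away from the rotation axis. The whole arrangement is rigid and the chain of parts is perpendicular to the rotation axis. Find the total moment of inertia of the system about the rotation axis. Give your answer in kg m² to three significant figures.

Thin rod: I_cm = (1/12)ML² = (1/12)(0.567)(0.351)² = 0.0058212 kg m²; centre at d = 0.1755 m, so the parallel axis theorem gives I = 0.0058212 + (0.567)(0.1755)² = 0.023285 kg m².
Thin rod: I_cm = (1/12)ML² = (1/12)(2.06)(0.348)² = 0.02079 kg m²; centre at d = 0.1755 + 0.1755 + 0.174 = 0.525 m, so the parallel axis theorem gives I = 0.02079 + (2.06)(0.525)² = 0.58858 kg m².
Spherical shell: I_cm = (2/3)MR² = (2/3)(1.99)(0.0854)² = 0.0096756 kg m²; centre at d = 0.1755 + 0.1755 + 0.174 + 0.174 + 0.0854 = 0.7844 m, so the parallel axis theorem gives I = 0.0096756 + (1.99)(0.7844)² = 1.2341 kg m².
Total I = 0.023285 + 0.58858 + 1.2341 = 1.846 kg m².

1.85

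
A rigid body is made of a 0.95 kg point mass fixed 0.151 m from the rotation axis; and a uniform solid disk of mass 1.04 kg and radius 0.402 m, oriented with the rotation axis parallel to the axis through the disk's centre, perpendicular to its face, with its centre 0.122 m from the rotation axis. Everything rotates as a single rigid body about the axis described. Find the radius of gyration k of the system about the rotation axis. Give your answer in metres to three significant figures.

0.247

Point mass: I_cm = 0; centre at d = 0.151 m, so I = I_cm + Md² gives I = 0 + (0.95)(0.151)² = 0.021661 kg·m².
Solid disk: I_cm = (1/2)MR² = (1/2)(1.04)(0.402)² = 0.084034 kg·m²; centre at d = 0.122 m, so I = I_cm + Md² gives I = 0.084034 + (1.04)(0.122)² = 0.099513 kg·m².
Total I = 0.12117 kg·m²; total mass M = 1.99 kg.
k = √(I/M) = √(0.12117/1.99) = 0.24676 m.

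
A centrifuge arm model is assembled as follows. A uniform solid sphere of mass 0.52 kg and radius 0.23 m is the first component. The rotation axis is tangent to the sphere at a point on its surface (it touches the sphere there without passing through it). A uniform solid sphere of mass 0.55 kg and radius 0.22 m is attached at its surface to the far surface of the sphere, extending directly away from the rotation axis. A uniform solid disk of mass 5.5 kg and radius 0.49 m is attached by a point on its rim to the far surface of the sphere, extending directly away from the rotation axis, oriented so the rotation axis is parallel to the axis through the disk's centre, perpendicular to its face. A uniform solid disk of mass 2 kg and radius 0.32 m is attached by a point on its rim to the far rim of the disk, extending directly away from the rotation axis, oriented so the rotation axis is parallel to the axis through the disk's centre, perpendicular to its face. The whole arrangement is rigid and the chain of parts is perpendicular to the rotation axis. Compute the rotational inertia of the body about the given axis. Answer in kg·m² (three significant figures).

Solid sphere: I_cm = (2/5)MR² = (2/5)(0.52)(0.23)² = 0.011003 kg·m²; centre at d = 0.23 m, so I = I_cm + Md² gives I = 0.011003 + (0.52)(0.23)² = 0.038511 kg·m².
Solid sphere: I_cm = (2/5)MR² = (2/5)(0.55)(0.22)² = 0.010648 kg·m²; centre at d = 0.23 + 0.23 + 0.22 = 0.68 m, so I = I_cm + Md² gives I = 0.010648 + (0.55)(0.68)² = 0.26497 kg·m².
Solid disk: I_cm = (1/2)MR² = (1/2)(5.5)(0.49)² = 0.66027 kg·m²; centre at d = 0.23 + 0.23 + 0.22 + 0.22 + 0.49 = 1.39 m, so I = I_cm + Md² gives I = 0.66027 + (5.5)(1.39)² = 11.287 kg·m².
Solid disk: I_cm = (1/2)MR² = (1/2)(2)(0.32)² = 0.1024 kg·m²; centre at d = 0.23 + 0.23 + 0.22 + 0.22 + 0.49 + 0.49 + 0.32 = 2.2 m, so I = I_cm + Md² gives I = 0.1024 + (2)(2.2)² = 9.7824 kg·m².
Total I = 0.038511 + 0.26497 + 11.287 + 9.7824 = 21.373 kg·m².

21.4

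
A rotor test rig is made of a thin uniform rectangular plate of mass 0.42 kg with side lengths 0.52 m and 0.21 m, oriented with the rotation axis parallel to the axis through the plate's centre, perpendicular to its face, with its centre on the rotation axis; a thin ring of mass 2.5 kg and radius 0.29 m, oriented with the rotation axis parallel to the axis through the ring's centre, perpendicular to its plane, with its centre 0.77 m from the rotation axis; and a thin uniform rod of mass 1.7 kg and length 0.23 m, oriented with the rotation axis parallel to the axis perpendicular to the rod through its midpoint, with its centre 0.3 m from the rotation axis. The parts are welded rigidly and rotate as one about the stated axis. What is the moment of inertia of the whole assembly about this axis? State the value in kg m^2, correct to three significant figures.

Rectangular plate: I_cm = (1/12)M(a²+b²) = (1/12)(0.42)[(0.52)² + (0.21)²] = 0.011007 kg m^2; axis through the centre, so I = 0.011007 kg m^2.
Thin ring: I_cm = MR² = (2.5)(0.29)² = 0.21025 kg m^2; centre at d = 0.77 m, so the parallel axis theorem gives I = 0.21025 + (2.5)(0.77)² = 1.6925 kg m^2.
Thin rod: I_cm = (1/12)ML² = (1/12)(1.7)(0.23)² = 0.0074942 kg m^2; centre at d = 0.3 m, so the parallel axis theorem gives I = 0.0074942 + (1.7)(0.3)² = 0.16049 kg m^2.
Total I = 0.011007 + 1.6925 + 0.16049 = 1.864 kg m^2.

1.86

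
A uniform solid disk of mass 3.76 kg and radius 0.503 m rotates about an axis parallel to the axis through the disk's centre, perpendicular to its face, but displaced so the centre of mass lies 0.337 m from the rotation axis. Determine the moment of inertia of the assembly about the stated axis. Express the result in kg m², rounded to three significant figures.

0.903

I_cm = (1/2)MR² = (1/2)(3.76)(0.503)² = 0.47566 kg m²; centre at d = 0.337 m, so I = I_cm + Md² gives I = 0.47566 + (3.76)(0.337)² = 0.90268 kg m².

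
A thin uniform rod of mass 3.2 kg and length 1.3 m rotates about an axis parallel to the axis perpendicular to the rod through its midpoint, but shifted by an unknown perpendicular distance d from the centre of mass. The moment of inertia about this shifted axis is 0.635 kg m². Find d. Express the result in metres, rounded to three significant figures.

About the centre-of-mass axis, I_cm = (1/12)ML² = (1/12)(3.2)(1.3)² = 0.45067 kg m².
Parallel axis theorem: I = I_cm + Md², so Md² = 0.635 − 0.45067 = 0.18433 kg m².
d = √(0.18433 / 3.2) = 0.24001 m.

0.240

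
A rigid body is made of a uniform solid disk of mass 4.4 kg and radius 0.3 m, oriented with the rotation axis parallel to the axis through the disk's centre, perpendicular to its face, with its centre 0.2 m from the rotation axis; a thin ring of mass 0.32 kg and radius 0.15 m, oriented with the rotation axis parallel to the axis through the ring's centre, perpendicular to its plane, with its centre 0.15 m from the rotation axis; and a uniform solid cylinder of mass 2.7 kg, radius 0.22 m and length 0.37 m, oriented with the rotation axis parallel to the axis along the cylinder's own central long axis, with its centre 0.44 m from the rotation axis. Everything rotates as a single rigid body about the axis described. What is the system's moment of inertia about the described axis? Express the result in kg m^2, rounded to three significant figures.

Solid disk: I_cm = (1/2)MR² = (1/2)(4.4)(0.3)² = 0.198 kg m^2; centre at d = 0.2 m, so I = I_cm + Md² gives I = 0.198 + (4.4)(0.2)² = 0.374 kg m^2.
Thin ring: I_cm = MR² = (0.32)(0.15)² = 0.0072 kg m^2; centre at d = 0.15 m, so I = I_cm + Md² gives I = 0.0072 + (0.32)(0.15)² = 0.0144 kg m^2.
Solid cylinder: I_cm = (1/2)MR² = (1/2)(2.7)(0.22)² = 0.06534 kg m^2; centre at d = 0.44 m, so I = I_cm + Md² gives I = 0.06534 + (2.7)(0.44)² = 0.58806 kg m^2.
Total I = 0.374 + 0.0144 + 0.58806 = 0.97646 kg m^2.

0.976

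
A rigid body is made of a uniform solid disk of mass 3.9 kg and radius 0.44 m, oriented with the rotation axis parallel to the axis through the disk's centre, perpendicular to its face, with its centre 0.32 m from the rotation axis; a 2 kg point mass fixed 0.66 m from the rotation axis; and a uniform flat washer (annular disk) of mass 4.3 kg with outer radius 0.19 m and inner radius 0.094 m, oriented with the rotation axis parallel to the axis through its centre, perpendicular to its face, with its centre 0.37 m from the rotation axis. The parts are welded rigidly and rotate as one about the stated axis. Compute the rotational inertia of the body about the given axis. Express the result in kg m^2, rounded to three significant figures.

2.33

Solid disk: I_cm = (1/2)MR² = (1/2)(3.9)(0.44)² = 0.37752 kg m^2; centre at d = 0.32 m, so the parallel axis theorem gives I = 0.37752 + (3.9)(0.32)² = 0.77688 kg m^2.
Point mass: I_cm = 0; centre at d = 0.66 m, so the parallel axis theorem gives I = 0 + (2)(0.66)² = 0.8712 kg m^2.
Annular disk: I_cm = (1/2)M(R²+r²) = (1/2)(4.3)[(0.19)² + (0.094)²] = 0.096612 kg m^2; centre at d = 0.37 m, so the parallel axis theorem gives I = 0.096612 + (4.3)(0.37)² = 0.68528 kg m^2.
Total I = 0.77688 + 0.8712 + 0.68528 = 2.3334 kg m^2.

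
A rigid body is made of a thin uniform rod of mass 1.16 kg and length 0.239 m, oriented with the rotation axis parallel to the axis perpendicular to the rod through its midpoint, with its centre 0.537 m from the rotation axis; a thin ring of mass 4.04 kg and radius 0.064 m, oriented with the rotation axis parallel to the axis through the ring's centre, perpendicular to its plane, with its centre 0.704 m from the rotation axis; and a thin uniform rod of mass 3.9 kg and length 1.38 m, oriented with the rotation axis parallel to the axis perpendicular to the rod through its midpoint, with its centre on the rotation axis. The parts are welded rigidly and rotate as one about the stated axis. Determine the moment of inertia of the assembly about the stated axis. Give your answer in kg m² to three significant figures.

2.98

Thin rod: I_cm = (1/12)ML² = (1/12)(1.16)(0.239)² = 0.0055217 kg m²; centre at d = 0.537 m, so the parallel axis theorem gives I = 0.0055217 + (1.16)(0.537)² = 0.34003 kg m².
Thin ring: I_cm = MR² = (4.04)(0.064)² = 0.016548 kg m²; centre at d = 0.704 m, so the parallel axis theorem gives I = 0.016548 + (4.04)(0.704)² = 2.0188 kg m².
Thin rod: I_cm = (1/12)ML² = (1/12)(3.9)(1.38)² = 0.61893 kg m²; axis through the centre, so I = 0.61893 kg m².
Total I = 0.34003 + 2.0188 + 0.61893 = 2.9778 kg m².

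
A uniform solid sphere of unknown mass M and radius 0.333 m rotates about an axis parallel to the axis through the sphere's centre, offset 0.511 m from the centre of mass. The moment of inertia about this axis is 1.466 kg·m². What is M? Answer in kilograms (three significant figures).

I = I_cm + Md² = (2/5)MR² + Md² = M·[0.4·(0.333)² + (0.511)²] = M·0.30548.
So M = 1.466 / 0.30548 = 4.7991 kg.

4.80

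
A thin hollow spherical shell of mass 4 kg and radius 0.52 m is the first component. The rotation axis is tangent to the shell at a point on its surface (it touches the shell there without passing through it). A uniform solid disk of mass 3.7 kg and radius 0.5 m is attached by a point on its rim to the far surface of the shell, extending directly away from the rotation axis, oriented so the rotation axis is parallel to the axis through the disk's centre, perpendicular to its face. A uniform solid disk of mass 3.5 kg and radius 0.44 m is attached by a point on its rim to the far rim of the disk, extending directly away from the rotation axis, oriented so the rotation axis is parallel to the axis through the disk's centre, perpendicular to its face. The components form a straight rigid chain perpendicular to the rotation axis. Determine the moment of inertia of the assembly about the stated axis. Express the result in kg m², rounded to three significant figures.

Spherical shell: I_cm = (2/3)MR² = (2/3)(4)(0.52)² = 0.72107 kg m²; centre at d = 0.52 m, so the parallel axis theorem gives I = 0.72107 + (4)(0.52)² = 1.8027 kg m².
Solid disk: I_cm = (1/2)MR² = (1/2)(3.7)(0.5)² = 0.4625 kg m²; centre at d = 0.52 + 0.52 + 0.5 = 1.54 m, so the parallel axis theorem gives I = 0.4625 + (3.7)(1.54)² = 9.2374 kg m².
Solid disk: I_cm = (1/2)MR² = (1/2)(3.5)(0.44)² = 0.3388 kg m²; centre at d = 0.52 + 0.52 + 0.5 + 0.5 + 0.44 = 2.48 m, so the parallel axis theorem gives I = 0.3388 + (3.5)(2.48)² = 21.865 kg m².
Total I = 1.8027 + 9.2374 + 21.865 = 32.905 kg m².

32.9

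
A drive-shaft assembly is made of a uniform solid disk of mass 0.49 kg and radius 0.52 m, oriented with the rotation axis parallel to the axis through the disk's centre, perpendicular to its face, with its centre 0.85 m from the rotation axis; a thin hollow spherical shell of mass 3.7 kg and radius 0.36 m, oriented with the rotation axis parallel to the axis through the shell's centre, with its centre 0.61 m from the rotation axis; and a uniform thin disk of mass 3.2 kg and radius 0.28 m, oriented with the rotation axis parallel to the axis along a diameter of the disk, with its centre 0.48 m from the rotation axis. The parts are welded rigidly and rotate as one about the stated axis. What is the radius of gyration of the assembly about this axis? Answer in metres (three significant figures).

0.628

Solid disk: I_cm = (1/2)MR² = (1/2)(0.49)(0.52)² = 0.066248 kg m²; centre at d = 0.85 m, so I = I_cm + Md² gives I = 0.066248 + (0.49)(0.85)² = 0.42027 kg m².
Spherical shell: I_cm = (2/3)MR² = (2/3)(3.7)(0.36)² = 0.31968 kg m²; centre at d = 0.61 m, so I = I_cm + Md² gives I = 0.31968 + (3.7)(0.61)² = 1.6965 kg m².
Thin disk: I_cm = (1/4)MR² = (1/4)(3.2)(0.28)² = 0.06272 kg m²; centre at d = 0.48 m, so I = I_cm + Md² gives I = 0.06272 + (3.2)(0.48)² = 0.8 kg m².
Total I = 2.9167 kg m²; total mass M = 7.39 kg.
k = √(I/M) = √(2.9167/7.39) = 0.62824 m.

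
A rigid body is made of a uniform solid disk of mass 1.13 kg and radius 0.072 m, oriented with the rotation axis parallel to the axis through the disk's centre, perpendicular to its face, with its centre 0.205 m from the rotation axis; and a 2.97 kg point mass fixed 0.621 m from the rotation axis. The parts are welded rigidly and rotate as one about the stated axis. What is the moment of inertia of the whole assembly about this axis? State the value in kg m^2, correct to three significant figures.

1.20

Solid disk: I_cm = (1/2)MR² = (1/2)(1.13)(0.072)² = 0.002929 kg m^2; centre at d = 0.205 m, so I = I_cm + Md² gives I = 0.002929 + (1.13)(0.205)² = 0.050417 kg m^2.
Point mass: I_cm = 0; centre at d = 0.621 m, so I = I_cm + Md² gives I = 0 + (2.97)(0.621)² = 1.1454 kg m^2.
Total I = 0.050417 + 1.1454 = 1.1958 kg m^2.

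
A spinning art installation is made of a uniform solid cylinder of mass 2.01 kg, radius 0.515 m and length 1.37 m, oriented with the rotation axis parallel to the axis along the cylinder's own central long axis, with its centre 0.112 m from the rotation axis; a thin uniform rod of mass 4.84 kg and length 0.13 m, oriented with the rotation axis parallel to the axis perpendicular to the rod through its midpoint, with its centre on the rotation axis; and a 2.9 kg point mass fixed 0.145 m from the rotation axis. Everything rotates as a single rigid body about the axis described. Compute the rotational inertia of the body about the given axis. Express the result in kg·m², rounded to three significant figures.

Solid cylinder: I_cm = (1/2)MR² = (1/2)(2.01)(0.515)² = 0.26655 kg·m²; centre at d = 0.112 m, so the parallel axis theorem gives I = 0.26655 + (2.01)(0.112)² = 0.29176 kg·m².
Thin rod: I_cm = (1/12)ML² = (1/12)(4.84)(0.13)² = 0.0068163 kg·m²; axis through the centre, so I = 0.0068163 kg·m².
Point mass: I_cm = 0; centre at d = 0.145 m, so the parallel axis theorem gives I = 0 + (2.9)(0.145)² = 0.060972 kg·m².
Total I = 0.29176 + 0.0068163 + 0.060972 = 0.35955 kg·m².

0.360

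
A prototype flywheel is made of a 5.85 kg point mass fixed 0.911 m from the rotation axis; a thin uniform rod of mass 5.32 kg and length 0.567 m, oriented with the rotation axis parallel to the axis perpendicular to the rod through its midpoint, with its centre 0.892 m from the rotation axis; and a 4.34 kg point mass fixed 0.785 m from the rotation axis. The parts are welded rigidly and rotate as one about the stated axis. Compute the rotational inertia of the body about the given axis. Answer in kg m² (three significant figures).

11.9

Point mass: I_cm = 0; centre at d = 0.911 m, so I = I_cm + Md² gives I = 0 + (5.85)(0.911)² = 4.855 kg m².
Thin rod: I_cm = (1/12)ML² = (1/12)(5.32)(0.567)² = 0.14253 kg m²; centre at d = 0.892 m, so I = I_cm + Md² gives I = 0.14253 + (5.32)(0.892)² = 4.3755 kg m².
Point mass: I_cm = 0; centre at d = 0.785 m, so I = I_cm + Md² gives I = 0 + (4.34)(0.785)² = 2.6744 kg m².
Total I = 4.855 + 4.3755 + 2.6744 = 11.905 kg m².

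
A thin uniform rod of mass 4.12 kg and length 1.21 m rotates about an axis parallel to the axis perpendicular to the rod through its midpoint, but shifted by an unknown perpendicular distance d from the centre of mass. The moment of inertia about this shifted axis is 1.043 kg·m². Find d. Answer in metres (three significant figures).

0.362

About the centre-of-mass axis, I_cm = (1/12)ML² = (1/12)(4.12)(1.21)² = 0.50267 kg·m².
Parallel axis theorem: I = I_cm + Md², so Md² = 1.043 − 0.50267 = 0.54033 kg·m².
d = √(0.54033 / 4.12) = 0.36214 m.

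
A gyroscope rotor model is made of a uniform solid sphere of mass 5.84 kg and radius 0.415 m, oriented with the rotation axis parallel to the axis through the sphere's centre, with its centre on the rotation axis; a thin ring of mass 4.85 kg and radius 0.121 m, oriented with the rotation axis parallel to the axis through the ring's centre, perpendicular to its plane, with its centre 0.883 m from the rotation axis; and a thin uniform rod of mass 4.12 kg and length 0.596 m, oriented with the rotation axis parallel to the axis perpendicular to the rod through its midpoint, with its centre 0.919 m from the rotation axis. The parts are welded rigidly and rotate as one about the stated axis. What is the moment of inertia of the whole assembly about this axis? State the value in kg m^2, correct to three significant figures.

7.86

Solid sphere: I_cm = (2/5)MR² = (2/5)(5.84)(0.415)² = 0.40232 kg m^2; axis through the centre, so I = 0.40232 kg m^2.
Thin ring: I_cm = MR² = (4.85)(0.121)² = 0.071009 kg m^2; centre at d = 0.883 m, so the parallel axis theorem gives I = 0.071009 + (4.85)(0.883)² = 3.8525 kg m^2.
Thin rod: I_cm = (1/12)ML² = (1/12)(4.12)(0.596)² = 0.12196 kg m^2; centre at d = 0.919 m, so the parallel axis theorem gives I = 0.12196 + (4.12)(0.919)² = 3.6015 kg m^2.
Total I = 0.40232 + 3.8525 + 3.6015 = 7.8564 kg m^2.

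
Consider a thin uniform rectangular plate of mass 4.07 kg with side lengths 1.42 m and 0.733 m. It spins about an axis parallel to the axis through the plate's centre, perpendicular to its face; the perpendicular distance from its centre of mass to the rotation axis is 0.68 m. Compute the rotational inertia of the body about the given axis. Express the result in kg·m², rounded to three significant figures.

2.75

I_cm = (1/12)M(a²+b²) = (1/12)(4.07)[(1.42)² + (0.733)²] = 0.86613 kg·m²; centre at d = 0.68 m, so the parallel axis theorem gives I = 0.86613 + (4.07)(0.68)² = 2.7481 kg·m².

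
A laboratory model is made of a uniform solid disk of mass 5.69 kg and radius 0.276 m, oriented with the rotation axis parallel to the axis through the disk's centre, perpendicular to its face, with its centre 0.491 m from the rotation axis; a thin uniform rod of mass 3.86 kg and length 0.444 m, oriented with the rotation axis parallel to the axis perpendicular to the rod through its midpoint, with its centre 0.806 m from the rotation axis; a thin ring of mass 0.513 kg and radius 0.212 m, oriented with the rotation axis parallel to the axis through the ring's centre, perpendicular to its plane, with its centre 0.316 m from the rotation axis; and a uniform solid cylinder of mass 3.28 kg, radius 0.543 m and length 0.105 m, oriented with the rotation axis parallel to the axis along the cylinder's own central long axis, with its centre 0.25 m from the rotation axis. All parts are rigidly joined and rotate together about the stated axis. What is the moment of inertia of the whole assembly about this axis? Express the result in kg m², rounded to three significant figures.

Solid disk: I_cm = (1/2)MR² = (1/2)(5.69)(0.276)² = 0.21672 kg m²; centre at d = 0.491 m, so I = I_cm + Md² gives I = 0.21672 + (5.69)(0.491)² = 1.5885 kg m².
Thin rod: I_cm = (1/12)ML² = (1/12)(3.86)(0.444)² = 0.063412 kg m²; centre at d = 0.806 m, so I = I_cm + Md² gives I = 0.063412 + (3.86)(0.806)² = 2.571 kg m².
Thin ring: I_cm = MR² = (0.513)(0.212)² = 0.023056 kg m²; centre at d = 0.316 m, so I = I_cm + Md² gives I = 0.023056 + (0.513)(0.316)² = 0.074282 kg m².
Solid cylinder: I_cm = (1/2)MR² = (1/2)(3.28)(0.543)² = 0.48355 kg m²; centre at d = 0.25 m, so I = I_cm + Md² gives I = 0.48355 + (3.28)(0.25)² = 0.68855 kg m².
Total I = 1.5885 + 2.571 + 0.074282 + 0.68855 = 4.9223 kg m².

4.92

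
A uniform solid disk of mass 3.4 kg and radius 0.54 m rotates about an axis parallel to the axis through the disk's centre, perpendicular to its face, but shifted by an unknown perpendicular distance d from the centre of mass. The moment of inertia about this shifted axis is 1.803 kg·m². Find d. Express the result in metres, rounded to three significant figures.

About the centre-of-mass axis, I_cm = (1/2)MR² = (1/2)(3.4)(0.54)² = 0.49572 kg·m².
Parallel axis theorem: I = I_cm + Md², so Md² = 1.803 − 0.49572 = 1.3073 kg·m².
d = √(1.3073 / 3.4) = 0.62008 m.

0.620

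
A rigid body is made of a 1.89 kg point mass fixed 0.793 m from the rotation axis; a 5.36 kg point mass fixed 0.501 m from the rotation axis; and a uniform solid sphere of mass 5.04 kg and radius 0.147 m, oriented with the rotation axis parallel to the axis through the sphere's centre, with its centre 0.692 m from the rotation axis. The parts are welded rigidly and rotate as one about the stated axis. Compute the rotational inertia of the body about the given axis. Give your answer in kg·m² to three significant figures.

4.99

Point mass: I_cm = 0; centre at d = 0.793 m, so the parallel axis theorem gives I = 0 + (1.89)(0.793)² = 1.1885 kg·m².
Point mass: I_cm = 0; centre at d = 0.501 m, so the parallel axis theorem gives I = 0 + (5.36)(0.501)² = 1.3454 kg·m².
Solid sphere: I_cm = (2/5)MR² = (2/5)(5.04)(0.147)² = 0.043564 kg·m²; centre at d = 0.692 m, so the parallel axis theorem gives I = 0.043564 + (5.04)(0.692)² = 2.457 kg·m².
Total I = 1.1885 + 1.3454 + 2.457 = 4.9909 kg·m².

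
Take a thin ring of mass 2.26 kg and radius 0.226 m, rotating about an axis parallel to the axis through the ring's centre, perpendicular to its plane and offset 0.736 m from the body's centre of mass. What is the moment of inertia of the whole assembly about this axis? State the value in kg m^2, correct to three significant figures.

I_cm = MR² = (2.26)(0.226)² = 0.11543 kg m^2; centre at d = 0.736 m, so I = I_cm + Md² gives I = 0.11543 + (2.26)(0.736)² = 1.3397 kg m^2.

1.34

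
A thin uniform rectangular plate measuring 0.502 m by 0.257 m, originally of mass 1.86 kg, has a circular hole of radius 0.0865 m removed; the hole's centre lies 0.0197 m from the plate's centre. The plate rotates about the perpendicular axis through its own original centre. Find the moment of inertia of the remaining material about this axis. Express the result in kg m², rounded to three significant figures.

0.0479

Unpierced body about its centre: I₀ = (1/12)M(a²+b²) = (1/12)(1.86)[(0.502)² + (0.257)²] = 0.049298 kg m².
The removed disk has mass m = M·πr²/(ab) = (1.86)·π(0.0865)²/(0.502·0.257) = 0.33889 kg (same uniform areal density).
Its moment of inertia about the rotation axis (parallel-axis theorem): I_hole = (1/2)mr² + md² = (1/2)(0.33889)(0.0865)² + (0.33889)(0.0197)² = 0.0013993 kg m².
Treating the hole as negative mass, I = I₀ − I_hole = 0.049298 − 0.0013993 = 0.047899 kg m².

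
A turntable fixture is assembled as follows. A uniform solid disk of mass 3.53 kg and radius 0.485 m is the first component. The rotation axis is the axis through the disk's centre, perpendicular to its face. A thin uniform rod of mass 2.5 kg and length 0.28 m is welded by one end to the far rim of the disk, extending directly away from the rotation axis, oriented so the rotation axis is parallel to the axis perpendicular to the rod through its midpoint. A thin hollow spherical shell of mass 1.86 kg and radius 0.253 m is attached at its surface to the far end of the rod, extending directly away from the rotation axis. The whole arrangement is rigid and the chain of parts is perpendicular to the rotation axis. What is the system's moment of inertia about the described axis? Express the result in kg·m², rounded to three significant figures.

3.42

Solid disk: I_cm = (1/2)MR² = (1/2)(3.53)(0.485)² = 0.41517 kg·m²; axis through the centre, so I = 0.41517 kg·m².
Thin rod: I_cm = (1/12)ML² = (1/12)(2.5)(0.28)² = 0.016333 kg·m²; centre at d = 0.485 + 0.14 = 0.625 m, so the parallel axis theorem gives I = 0.016333 + (2.5)(0.625)² = 0.9929 kg·m².
Spherical shell: I_cm = (2/3)MR² = (2/3)(1.86)(0.253)² = 0.079371 kg·m²; centre at d = 0.485 + 0.14 + 0.14 + 0.253 = 1.018 m, so the parallel axis theorem gives I = 0.079371 + (1.86)(1.018)² = 2.0069 kg·m².
Total I = 0.41517 + 0.9929 + 2.0069 = 3.415 kg·m².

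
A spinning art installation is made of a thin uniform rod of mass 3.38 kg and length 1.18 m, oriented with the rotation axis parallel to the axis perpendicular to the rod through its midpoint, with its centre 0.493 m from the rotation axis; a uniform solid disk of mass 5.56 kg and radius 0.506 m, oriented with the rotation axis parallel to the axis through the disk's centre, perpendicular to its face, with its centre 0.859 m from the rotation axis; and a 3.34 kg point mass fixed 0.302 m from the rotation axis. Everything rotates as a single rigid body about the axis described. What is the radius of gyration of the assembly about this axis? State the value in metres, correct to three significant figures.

Thin rod: I_cm = (1/12)ML² = (1/12)(3.38)(1.18)² = 0.39219 kg m^2; centre at d = 0.493 m, so I = I_cm + Md² gives I = 0.39219 + (3.38)(0.493)² = 1.2137 kg m^2.
Solid disk: I_cm = (1/2)MR² = (1/2)(5.56)(0.506)² = 0.71178 kg m^2; centre at d = 0.859 m, so I = I_cm + Md² gives I = 0.71178 + (5.56)(0.859)² = 4.8144 kg m^2.
Point mass: I_cm = 0; centre at d = 0.302 m, so I = I_cm + Md² gives I = 0 + (3.34)(0.302)² = 0.30462 kg m^2.
Total I = 6.3327 kg m^2; total mass M = 12.28 kg.
k = √(I/M) = √(6.3327/12.28) = 0.71812 m.

0.718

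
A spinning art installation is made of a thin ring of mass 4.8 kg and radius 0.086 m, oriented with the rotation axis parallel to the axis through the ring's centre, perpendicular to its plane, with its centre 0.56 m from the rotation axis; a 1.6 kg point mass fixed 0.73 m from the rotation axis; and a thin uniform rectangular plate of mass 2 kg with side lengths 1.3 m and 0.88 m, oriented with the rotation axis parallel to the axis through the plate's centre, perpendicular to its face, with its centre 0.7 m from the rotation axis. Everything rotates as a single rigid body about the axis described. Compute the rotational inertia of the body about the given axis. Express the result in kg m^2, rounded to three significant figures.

3.78

Thin ring: I_cm = MR² = (4.8)(0.086)² = 0.035501 kg m^2; centre at d = 0.56 m, so I = I_cm + Md² gives I = 0.035501 + (4.8)(0.56)² = 1.5408 kg m^2.
Point mass: I_cm = 0; centre at d = 0.73 m, so I = I_cm + Md² gives I = 0 + (1.6)(0.73)² = 0.85264 kg m^2.
Rectangular plate: I_cm = (1/12)M(a²+b²) = (1/12)(2)[(1.3)² + (0.88)²] = 0.41073 kg m^2; centre at d = 0.7 m, so I = I_cm + Md² gives I = 0.41073 + (2)(0.7)² = 1.3907 kg m^2.
Total I = 1.5408 + 0.85264 + 1.3907 = 3.7842 kg m^2.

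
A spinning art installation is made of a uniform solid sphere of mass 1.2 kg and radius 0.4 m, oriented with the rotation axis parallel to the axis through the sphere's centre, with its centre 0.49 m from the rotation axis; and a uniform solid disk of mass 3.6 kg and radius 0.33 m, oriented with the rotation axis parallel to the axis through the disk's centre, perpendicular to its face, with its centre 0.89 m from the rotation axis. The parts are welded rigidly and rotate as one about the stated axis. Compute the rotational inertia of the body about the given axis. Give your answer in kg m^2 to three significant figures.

Solid sphere: I_cm = (2/5)MR² = (2/5)(1.2)(0.4)² = 0.0768 kg m^2; centre at d = 0.49 m, so the parallel axis theorem gives I = 0.0768 + (1.2)(0.49)² = 0.36492 kg m^2.
Solid disk: I_cm = (1/2)MR² = (1/2)(3.6)(0.33)² = 0.19602 kg m^2; centre at d = 0.89 m, so the parallel axis theorem gives I = 0.19602 + (3.6)(0.89)² = 3.0476 kg m^2.
Total I = 0.36492 + 3.0476 = 3.4125 kg m^2.

3.41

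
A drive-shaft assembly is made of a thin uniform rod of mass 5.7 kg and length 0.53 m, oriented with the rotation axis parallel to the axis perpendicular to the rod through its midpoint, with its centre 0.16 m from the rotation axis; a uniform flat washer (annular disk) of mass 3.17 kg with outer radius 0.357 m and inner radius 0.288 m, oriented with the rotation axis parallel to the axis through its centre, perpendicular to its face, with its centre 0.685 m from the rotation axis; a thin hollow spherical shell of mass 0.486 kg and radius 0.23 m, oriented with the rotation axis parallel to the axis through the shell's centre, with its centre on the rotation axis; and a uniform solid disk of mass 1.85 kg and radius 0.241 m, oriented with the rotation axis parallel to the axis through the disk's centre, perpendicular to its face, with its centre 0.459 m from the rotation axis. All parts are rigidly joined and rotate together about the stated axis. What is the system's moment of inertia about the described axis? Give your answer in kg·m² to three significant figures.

2.56

Thin rod: I_cm = (1/12)ML² = (1/12)(5.7)(0.53)² = 0.13343 kg·m²; centre at d = 0.16 m, so the parallel axis theorem gives I = 0.13343 + (5.7)(0.16)² = 0.27935 kg·m².
Annular disk: I_cm = (1/2)M(R²+r²) = (1/2)(3.17)[(0.357)² + (0.288)²] = 0.33347 kg·m²; centre at d = 0.685 m, so the parallel axis theorem gives I = 0.33347 + (3.17)(0.685)² = 1.8209 kg·m².
Spherical shell: I_cm = (2/3)MR² = (2/3)(0.486)(0.23)² = 0.01714 kg·m²; axis through the centre, so I = 0.01714 kg·m².
Solid disk: I_cm = (1/2)MR² = (1/2)(1.85)(0.241)² = 0.053725 kg·m²; centre at d = 0.459 m, so the parallel axis theorem gives I = 0.053725 + (1.85)(0.459)² = 0.44348 kg·m².
Total I = 0.27935 + 1.8209 + 0.01714 + 0.44348 = 2.5609 kg·m².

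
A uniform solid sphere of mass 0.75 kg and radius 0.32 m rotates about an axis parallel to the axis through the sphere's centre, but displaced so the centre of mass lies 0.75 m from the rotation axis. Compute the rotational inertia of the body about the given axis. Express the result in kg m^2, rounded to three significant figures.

I_cm = (2/5)MR² = (2/5)(0.75)(0.32)² = 0.03072 kg m^2; centre at d = 0.75 m, so the parallel axis theorem gives I = 0.03072 + (0.75)(0.75)² = 0.4526 kg m^2.

0.453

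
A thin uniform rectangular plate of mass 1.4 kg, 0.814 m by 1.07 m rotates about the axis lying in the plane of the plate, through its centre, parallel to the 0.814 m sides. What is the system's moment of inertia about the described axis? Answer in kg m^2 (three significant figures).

0.134

I_cm = (1/12)Mb² = (1/12)(1.4)(1.07)² = 0.13357 kg m^2; axis through the centre, so I = 0.13357 kg m^2.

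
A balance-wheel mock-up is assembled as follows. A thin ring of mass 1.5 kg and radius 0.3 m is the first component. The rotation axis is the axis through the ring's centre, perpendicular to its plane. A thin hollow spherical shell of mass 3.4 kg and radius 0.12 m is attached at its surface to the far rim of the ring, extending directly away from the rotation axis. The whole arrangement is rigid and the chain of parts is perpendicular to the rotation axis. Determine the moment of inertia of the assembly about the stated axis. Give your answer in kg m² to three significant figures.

Thin ring: I_cm = MR² = (1.5)(0.3)² = 0.135 kg m²; axis through the centre, so I = 0.135 kg m².
Spherical shell: I_cm = (2/3)MR² = (2/3)(3.4)(0.12)² = 0.03264 kg m²; centre at d = 0.3 + 0.12 = 0.42 m, so I = I_cm + Md² gives I = 0.03264 + (3.4)(0.42)² = 0.6324 kg m².
Total I = 0.135 + 0.6324 = 0.7674 kg m².

0.767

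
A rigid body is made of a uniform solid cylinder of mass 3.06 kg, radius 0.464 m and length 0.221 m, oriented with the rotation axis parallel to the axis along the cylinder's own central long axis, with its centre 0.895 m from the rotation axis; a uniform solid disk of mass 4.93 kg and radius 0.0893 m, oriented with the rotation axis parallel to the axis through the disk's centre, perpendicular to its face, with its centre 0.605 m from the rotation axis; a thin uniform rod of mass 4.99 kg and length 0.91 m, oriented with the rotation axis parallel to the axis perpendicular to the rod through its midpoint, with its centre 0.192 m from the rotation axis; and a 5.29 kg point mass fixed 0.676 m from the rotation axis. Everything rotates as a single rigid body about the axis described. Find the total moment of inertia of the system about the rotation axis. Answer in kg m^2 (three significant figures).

7.55

Solid cylinder: I_cm = (1/2)MR² = (1/2)(3.06)(0.464)² = 0.3294 kg m^2; centre at d = 0.895 m, so the parallel axis theorem gives I = 0.3294 + (3.06)(0.895)² = 2.7805 kg m^2.
Solid disk: I_cm = (1/2)MR² = (1/2)(4.93)(0.0893)² = 0.019657 kg m^2; centre at d = 0.605 m, so the parallel axis theorem gives I = 0.019657 + (4.93)(0.605)² = 1.8242 kg m^2.
Thin rod: I_cm = (1/12)ML² = (1/12)(4.99)(0.91)² = 0.34435 kg m^2; centre at d = 0.192 m, so the parallel axis theorem gives I = 0.34435 + (4.99)(0.192)² = 0.5283 kg m^2.
Point mass: I_cm = 0; centre at d = 0.676 m, so the parallel axis theorem gives I = 0 + (5.29)(0.676)² = 2.4174 kg m^2.
Total I = 2.7805 + 1.8242 + 0.5283 + 2.4174 = 7.5504 kg m^2.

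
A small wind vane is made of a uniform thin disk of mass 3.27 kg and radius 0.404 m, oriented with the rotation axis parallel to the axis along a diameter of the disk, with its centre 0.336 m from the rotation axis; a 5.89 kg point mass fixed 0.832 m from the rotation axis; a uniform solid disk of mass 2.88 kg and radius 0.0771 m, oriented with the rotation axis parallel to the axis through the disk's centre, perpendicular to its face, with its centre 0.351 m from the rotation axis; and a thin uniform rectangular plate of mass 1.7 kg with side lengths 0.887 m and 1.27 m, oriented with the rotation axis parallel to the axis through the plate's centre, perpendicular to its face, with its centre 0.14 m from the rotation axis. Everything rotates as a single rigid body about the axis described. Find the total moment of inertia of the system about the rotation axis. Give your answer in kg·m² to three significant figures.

5.32

Thin disk: I_cm = (1/4)MR² = (1/4)(3.27)(0.404)² = 0.13343 kg·m²; centre at d = 0.336 m, so the parallel axis theorem gives I = 0.13343 + (3.27)(0.336)² = 0.5026 kg·m².
Point mass: I_cm = 0; centre at d = 0.832 m, so the parallel axis theorem gives I = 0 + (5.89)(0.832)² = 4.0772 kg·m².
Solid disk: I_cm = (1/2)MR² = (1/2)(2.88)(0.0771)² = 0.00856 kg·m²; centre at d = 0.351 m, so the parallel axis theorem gives I = 0.00856 + (2.88)(0.351)² = 0.36338 kg·m².
Rectangular plate: I_cm = (1/12)M(a²+b²) = (1/12)(1.7)[(0.887)² + (1.27)²] = 0.33995 kg·m²; centre at d = 0.14 m, so the parallel axis theorem gives I = 0.33995 + (1.7)(0.14)² = 0.37327 kg·m².
Total I = 0.5026 + 4.0772 + 0.36338 + 0.37327 = 5.3165 kg·m².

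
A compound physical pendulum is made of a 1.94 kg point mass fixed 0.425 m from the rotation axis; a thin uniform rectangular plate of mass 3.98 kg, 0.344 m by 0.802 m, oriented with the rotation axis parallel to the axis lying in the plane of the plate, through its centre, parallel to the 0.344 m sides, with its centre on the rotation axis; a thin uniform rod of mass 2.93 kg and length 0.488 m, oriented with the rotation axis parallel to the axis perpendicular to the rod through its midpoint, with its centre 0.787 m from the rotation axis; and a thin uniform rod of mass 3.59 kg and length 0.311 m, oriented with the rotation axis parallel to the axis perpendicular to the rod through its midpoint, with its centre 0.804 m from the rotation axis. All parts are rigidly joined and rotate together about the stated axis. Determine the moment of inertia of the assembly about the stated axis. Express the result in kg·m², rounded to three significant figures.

Point mass: I_cm = 0; centre at d = 0.425 m, so the parallel axis theorem gives I = 0 + (1.94)(0.425)² = 0.35041 kg·m².
Rectangular plate: I_cm = (1/12)Mb² = (1/12)(3.98)(0.802)² = 0.21333 kg·m²; axis through the centre, so I = 0.21333 kg·m².
Thin rod: I_cm = (1/12)ML² = (1/12)(2.93)(0.488)² = 0.058147 kg·m²; centre at d = 0.787 m, so the parallel axis theorem gives I = 0.058147 + (2.93)(0.787)² = 1.8729 kg·m².
Thin rod: I_cm = (1/12)ML² = (1/12)(3.59)(0.311)² = 0.028936 kg·m²; centre at d = 0.804 m, so the parallel axis theorem gives I = 0.028936 + (3.59)(0.804)² = 2.3496 kg·m².
Total I = 0.35041 + 0.21333 + 1.8729 + 2.3496 = 4.7862 kg·m².

4.79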